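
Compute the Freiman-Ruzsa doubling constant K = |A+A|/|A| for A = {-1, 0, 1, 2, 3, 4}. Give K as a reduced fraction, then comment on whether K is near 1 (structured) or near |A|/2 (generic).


|A| = 6.
Compute A + A by enumerating all 36 pairs.
A + A = {-2, -1, 0, 1, 2, 3, 4, 5, 6, 7, 8}, so |A + A| = 11.
K = |A + A| / |A| = 11/6 (already in lowest terms) ≈ 1.8333.
Reference: AP of size 6 gives K = 11/6 ≈ 1.8333; a fully generic set of size 6 gives K ≈ 3.5000.

|A| = 6, |A + A| = 11, K = 11/6.


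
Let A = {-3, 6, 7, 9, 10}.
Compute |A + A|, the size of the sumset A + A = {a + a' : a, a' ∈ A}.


A + A = {a + a' : a, a' ∈ A}; |A| = 5.
General bounds: 2|A| - 1 ≤ |A + A| ≤ |A|(|A|+1)/2, i.e. 9 ≤ |A + A| ≤ 15.
Lower bound 2|A|-1 is attained iff A is an arithmetic progression.
Enumerate sums a + a' for a ≤ a' (symmetric, so this suffices):
a = -3: -3+-3=-6, -3+6=3, -3+7=4, -3+9=6, -3+10=7
a = 6: 6+6=12, 6+7=13, 6+9=15, 6+10=16
a = 7: 7+7=14, 7+9=16, 7+10=17
a = 9: 9+9=18, 9+10=19
a = 10: 10+10=20
Distinct sums: {-6, 3, 4, 6, 7, 12, 13, 14, 15, 16, 17, 18, 19, 20}
|A + A| = 14

|A + A| = 14


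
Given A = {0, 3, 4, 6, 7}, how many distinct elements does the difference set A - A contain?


A - A = {a - a' : a, a' ∈ A}; |A| = 5.
Bounds: 2|A|-1 ≤ |A - A| ≤ |A|² - |A| + 1, i.e. 9 ≤ |A - A| ≤ 21.
Note: 0 ∈ A - A always (from a - a). The set is symmetric: if d ∈ A - A then -d ∈ A - A.
Enumerate nonzero differences d = a - a' with a > a' (then include -d):
Positive differences: {1, 2, 3, 4, 6, 7}
Full difference set: {0} ∪ (positive diffs) ∪ (negative diffs).
|A - A| = 1 + 2·6 = 13 (matches direct enumeration: 13).

|A - A| = 13


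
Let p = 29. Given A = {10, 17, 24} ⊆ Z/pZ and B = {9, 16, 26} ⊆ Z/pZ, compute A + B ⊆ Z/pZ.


Work in Z/29Z: reduce every sum a + b modulo 29.
Enumerate all 9 pairs:
a = 10: 10+9=19, 10+16=26, 10+26=7
a = 17: 17+9=26, 17+16=4, 17+26=14
a = 24: 24+9=4, 24+16=11, 24+26=21
Distinct residues collected: {4, 7, 11, 14, 19, 21, 26}
|A + B| = 7 (out of 29 total residues).

A + B = {4, 7, 11, 14, 19, 21, 26}


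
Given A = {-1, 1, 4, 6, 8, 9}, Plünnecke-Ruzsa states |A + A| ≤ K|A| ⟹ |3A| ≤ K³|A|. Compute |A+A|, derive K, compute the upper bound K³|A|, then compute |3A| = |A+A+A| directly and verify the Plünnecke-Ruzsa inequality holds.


|A| = 6.
Step 1: Compute A + A by enumerating all 36 pairs.
A + A = {-2, 0, 2, 3, 5, 7, 8, 9, 10, 12, 13, 14, 15, 16, 17, 18}, so |A + A| = 16.
Step 2: Doubling constant K = |A + A|/|A| = 16/6 = 16/6 ≈ 2.6667.
Step 3: Plünnecke-Ruzsa gives |3A| ≤ K³·|A| = (2.6667)³ · 6 ≈ 113.7778.
Step 4: Compute 3A = A + A + A directly by enumerating all triples (a,b,c) ∈ A³; |3A| = 28.
Step 5: Check 28 ≤ 113.7778? Yes ✓.

K = 16/6, Plünnecke-Ruzsa bound K³|A| ≈ 113.7778, |3A| = 28, inequality holds.


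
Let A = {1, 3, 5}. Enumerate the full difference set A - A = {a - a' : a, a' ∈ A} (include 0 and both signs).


A - A = {a - a' : a, a' ∈ A}.
Compute a - a' for each ordered pair (a, a'):
a = 1: 1-1=0, 1-3=-2, 1-5=-4
a = 3: 3-1=2, 3-3=0, 3-5=-2
a = 5: 5-1=4, 5-3=2, 5-5=0
Collecting distinct values (and noting 0 appears from a-a):
A - A = {-4, -2, 0, 2, 4}
|A - A| = 5

A - A = {-4, -2, 0, 2, 4}


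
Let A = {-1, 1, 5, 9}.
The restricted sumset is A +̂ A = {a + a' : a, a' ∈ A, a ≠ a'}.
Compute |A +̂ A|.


Restricted sumset: A +̂ A = {a + a' : a ∈ A, a' ∈ A, a ≠ a'}.
Equivalently, take A + A and drop any sum 2a that is achievable ONLY as a + a for a ∈ A (i.e. sums representable only with equal summands).
Enumerate pairs (a, a') with a < a' (symmetric, so each unordered pair gives one sum; this covers all a ≠ a'):
  -1 + 1 = 0
  -1 + 5 = 4
  -1 + 9 = 8
  1 + 5 = 6
  1 + 9 = 10
  5 + 9 = 14
Collected distinct sums: {0, 4, 6, 8, 10, 14}
|A +̂ A| = 6
(Reference bound: |A +̂ A| ≥ 2|A| - 3 for |A| ≥ 2, with |A| = 4 giving ≥ 5.)

|A +̂ A| = 6


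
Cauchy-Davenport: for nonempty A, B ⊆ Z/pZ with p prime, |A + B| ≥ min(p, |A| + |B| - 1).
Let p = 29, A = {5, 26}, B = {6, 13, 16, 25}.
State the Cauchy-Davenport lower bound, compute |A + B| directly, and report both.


Cauchy-Davenport: |A + B| ≥ min(p, |A| + |B| - 1) for A, B nonempty in Z/pZ.
|A| = 2, |B| = 4, p = 29.
CD lower bound = min(29, 2 + 4 - 1) = min(29, 5) = 5.
Compute A + B mod 29 directly:
a = 5: 5+6=11, 5+13=18, 5+16=21, 5+25=1
a = 26: 26+6=3, 26+13=10, 26+16=13, 26+25=22
A + B = {1, 3, 10, 11, 13, 18, 21, 22}, so |A + B| = 8.
Verify: 8 ≥ 5? Yes ✓.

CD lower bound = 5, actual |A + B| = 8.


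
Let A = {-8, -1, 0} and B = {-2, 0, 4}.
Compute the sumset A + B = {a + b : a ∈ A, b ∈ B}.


A + B = {a + b : a ∈ A, b ∈ B}.
Enumerate all |A|·|B| = 3·3 = 9 pairs (a, b) and collect distinct sums.
a = -8: -8+-2=-10, -8+0=-8, -8+4=-4
a = -1: -1+-2=-3, -1+0=-1, -1+4=3
a = 0: 0+-2=-2, 0+0=0, 0+4=4
Collecting distinct sums: A + B = {-10, -8, -4, -3, -2, -1, 0, 3, 4}
|A + B| = 9

A + B = {-10, -8, -4, -3, -2, -1, 0, 3, 4}


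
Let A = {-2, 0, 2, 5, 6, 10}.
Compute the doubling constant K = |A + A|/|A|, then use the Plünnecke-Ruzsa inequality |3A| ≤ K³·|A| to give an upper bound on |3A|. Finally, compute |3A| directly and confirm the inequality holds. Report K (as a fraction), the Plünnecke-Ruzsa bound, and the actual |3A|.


|A| = 6.
Step 1: Compute A + A by enumerating all 36 pairs.
A + A = {-4, -2, 0, 2, 3, 4, 5, 6, 7, 8, 10, 11, 12, 15, 16, 20}, so |A + A| = 16.
Step 2: Doubling constant K = |A + A|/|A| = 16/6 = 16/6 ≈ 2.6667.
Step 3: Plünnecke-Ruzsa gives |3A| ≤ K³·|A| = (2.6667)³ · 6 ≈ 113.7778.
Step 4: Compute 3A = A + A + A directly by enumerating all triples (a,b,c) ∈ A³; |3A| = 28.
Step 5: Check 28 ≤ 113.7778? Yes ✓.

K = 16/6, Plünnecke-Ruzsa bound K³|A| ≈ 113.7778, |3A| = 28, inequality holds.


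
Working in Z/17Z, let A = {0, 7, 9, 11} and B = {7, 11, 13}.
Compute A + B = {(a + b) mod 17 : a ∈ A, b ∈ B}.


Work in Z/17Z: reduce every sum a + b modulo 17.
Enumerate all 12 pairs:
a = 0: 0+7=7, 0+11=11, 0+13=13
a = 7: 7+7=14, 7+11=1, 7+13=3
a = 9: 9+7=16, 9+11=3, 9+13=5
a = 11: 11+7=1, 11+11=5, 11+13=7
Distinct residues collected: {1, 3, 5, 7, 11, 13, 14, 16}
|A + B| = 8 (out of 17 total residues).

A + B = {1, 3, 5, 7, 11, 13, 14, 16}


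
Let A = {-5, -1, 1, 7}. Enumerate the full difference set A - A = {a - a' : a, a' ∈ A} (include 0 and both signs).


A - A = {a - a' : a, a' ∈ A}.
Compute a - a' for each ordered pair (a, a'):
a = -5: -5--5=0, -5--1=-4, -5-1=-6, -5-7=-12
a = -1: -1--5=4, -1--1=0, -1-1=-2, -1-7=-8
a = 1: 1--5=6, 1--1=2, 1-1=0, 1-7=-6
a = 7: 7--5=12, 7--1=8, 7-1=6, 7-7=0
Collecting distinct values (and noting 0 appears from a-a):
A - A = {-12, -8, -6, -4, -2, 0, 2, 4, 6, 8, 12}
|A - A| = 11

A - A = {-12, -8, -6, -4, -2, 0, 2, 4, 6, 8, 12}


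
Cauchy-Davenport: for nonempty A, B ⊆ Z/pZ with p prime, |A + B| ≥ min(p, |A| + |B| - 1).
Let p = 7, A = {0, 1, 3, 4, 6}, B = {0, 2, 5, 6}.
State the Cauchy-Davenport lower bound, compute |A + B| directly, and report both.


Cauchy-Davenport: |A + B| ≥ min(p, |A| + |B| - 1) for A, B nonempty in Z/pZ.
|A| = 5, |B| = 4, p = 7.
CD lower bound = min(7, 5 + 4 - 1) = min(7, 8) = 7.
Compute A + B mod 7 directly:
a = 0: 0+0=0, 0+2=2, 0+5=5, 0+6=6
a = 1: 1+0=1, 1+2=3, 1+5=6, 1+6=0
a = 3: 3+0=3, 3+2=5, 3+5=1, 3+6=2
a = 4: 4+0=4, 4+2=6, 4+5=2, 4+6=3
a = 6: 6+0=6, 6+2=1, 6+5=4, 6+6=5
A + B = {0, 1, 2, 3, 4, 5, 6}, so |A + B| = 7.
Verify: 7 ≥ 7? Yes ✓.

CD lower bound = 7, actual |A + B| = 7.


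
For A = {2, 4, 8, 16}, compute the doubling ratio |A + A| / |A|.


|A| = 4.
Compute A + A by enumerating all 16 pairs.
A + A = {4, 6, 8, 10, 12, 16, 18, 20, 24, 32}, so |A + A| = 10.
K = |A + A| / |A| = 10/4 = 5/2 ≈ 2.5000.
Reference: AP of size 4 gives K = 7/4 ≈ 1.7500; a fully generic set of size 4 gives K ≈ 2.5000.

|A| = 4, |A + A| = 10, K = 10/4 = 5/2.


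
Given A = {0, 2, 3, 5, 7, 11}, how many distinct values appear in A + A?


A + A = {a + a' : a, a' ∈ A}; |A| = 6.
General bounds: 2|A| - 1 ≤ |A + A| ≤ |A|(|A|+1)/2, i.e. 11 ≤ |A + A| ≤ 21.
Lower bound 2|A|-1 is attained iff A is an arithmetic progression.
Enumerate sums a + a' for a ≤ a' (symmetric, so this suffices):
a = 0: 0+0=0, 0+2=2, 0+3=3, 0+5=5, 0+7=7, 0+11=11
a = 2: 2+2=4, 2+3=5, 2+5=7, 2+7=9, 2+11=13
a = 3: 3+3=6, 3+5=8, 3+7=10, 3+11=14
a = 5: 5+5=10, 5+7=12, 5+11=16
a = 7: 7+7=14, 7+11=18
a = 11: 11+11=22
Distinct sums: {0, 2, 3, 4, 5, 6, 7, 8, 9, 10, 11, 12, 13, 14, 16, 18, 22}
|A + A| = 17

|A + A| = 17


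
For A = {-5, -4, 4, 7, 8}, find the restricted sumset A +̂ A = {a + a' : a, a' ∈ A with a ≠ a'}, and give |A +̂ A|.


Restricted sumset: A +̂ A = {a + a' : a ∈ A, a' ∈ A, a ≠ a'}.
Equivalently, take A + A and drop any sum 2a that is achievable ONLY as a + a for a ∈ A (i.e. sums representable only with equal summands).
Enumerate pairs (a, a') with a < a' (symmetric, so each unordered pair gives one sum; this covers all a ≠ a'):
  -5 + -4 = -9
  -5 + 4 = -1
  -5 + 7 = 2
  -5 + 8 = 3
  -4 + 4 = 0
  -4 + 7 = 3
  -4 + 8 = 4
  4 + 7 = 11
  4 + 8 = 12
  7 + 8 = 15
Collected distinct sums: {-9, -1, 0, 2, 3, 4, 11, 12, 15}
|A +̂ A| = 9
(Reference bound: |A +̂ A| ≥ 2|A| - 3 for |A| ≥ 2, with |A| = 5 giving ≥ 7.)

|A +̂ A| = 9


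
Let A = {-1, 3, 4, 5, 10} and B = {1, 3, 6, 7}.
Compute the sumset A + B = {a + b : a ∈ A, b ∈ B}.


A + B = {a + b : a ∈ A, b ∈ B}.
Enumerate all |A|·|B| = 5·4 = 20 pairs (a, b) and collect distinct sums.
a = -1: -1+1=0, -1+3=2, -1+6=5, -1+7=6
a = 3: 3+1=4, 3+3=6, 3+6=9, 3+7=10
a = 4: 4+1=5, 4+3=7, 4+6=10, 4+7=11
a = 5: 5+1=6, 5+3=8, 5+6=11, 5+7=12
a = 10: 10+1=11, 10+3=13, 10+6=16, 10+7=17
Collecting distinct sums: A + B = {0, 2, 4, 5, 6, 7, 8, 9, 10, 11, 12, 13, 16, 17}
|A + B| = 14

A + B = {0, 2, 4, 5, 6, 7, 8, 9, 10, 11, 12, 13, 16, 17}


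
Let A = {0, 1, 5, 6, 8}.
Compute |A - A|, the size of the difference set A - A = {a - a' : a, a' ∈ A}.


A - A = {a - a' : a, a' ∈ A}; |A| = 5.
Bounds: 2|A|-1 ≤ |A - A| ≤ |A|² - |A| + 1, i.e. 9 ≤ |A - A| ≤ 21.
Note: 0 ∈ A - A always (from a - a). The set is symmetric: if d ∈ A - A then -d ∈ A - A.
Enumerate nonzero differences d = a - a' with a > a' (then include -d):
Positive differences: {1, 2, 3, 4, 5, 6, 7, 8}
Full difference set: {0} ∪ (positive diffs) ∪ (negative diffs).
|A - A| = 1 + 2·8 = 17 (matches direct enumeration: 17).

|A - A| = 17


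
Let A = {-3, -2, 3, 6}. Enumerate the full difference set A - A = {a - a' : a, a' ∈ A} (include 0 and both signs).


A - A = {a - a' : a, a' ∈ A}.
Compute a - a' for each ordered pair (a, a'):
a = -3: -3--3=0, -3--2=-1, -3-3=-6, -3-6=-9
a = -2: -2--3=1, -2--2=0, -2-3=-5, -2-6=-8
a = 3: 3--3=6, 3--2=5, 3-3=0, 3-6=-3
a = 6: 6--3=9, 6--2=8, 6-3=3, 6-6=0
Collecting distinct values (and noting 0 appears from a-a):
A - A = {-9, -8, -6, -5, -3, -1, 0, 1, 3, 5, 6, 8, 9}
|A - A| = 13

A - A = {-9, -8, -6, -5, -3, -1, 0, 1, 3, 5, 6, 8, 9}


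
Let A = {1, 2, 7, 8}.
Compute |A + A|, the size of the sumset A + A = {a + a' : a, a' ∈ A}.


A + A = {a + a' : a, a' ∈ A}; |A| = 4.
General bounds: 2|A| - 1 ≤ |A + A| ≤ |A|(|A|+1)/2, i.e. 7 ≤ |A + A| ≤ 10.
Lower bound 2|A|-1 is attained iff A is an arithmetic progression.
Enumerate sums a + a' for a ≤ a' (symmetric, so this suffices):
a = 1: 1+1=2, 1+2=3, 1+7=8, 1+8=9
a = 2: 2+2=4, 2+7=9, 2+8=10
a = 7: 7+7=14, 7+8=15
a = 8: 8+8=16
Distinct sums: {2, 3, 4, 8, 9, 10, 14, 15, 16}
|A + A| = 9

|A + A| = 9


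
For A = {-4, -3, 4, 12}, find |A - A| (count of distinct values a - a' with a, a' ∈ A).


A - A = {a - a' : a, a' ∈ A}; |A| = 4.
Bounds: 2|A|-1 ≤ |A - A| ≤ |A|² - |A| + 1, i.e. 7 ≤ |A - A| ≤ 13.
Note: 0 ∈ A - A always (from a - a). The set is symmetric: if d ∈ A - A then -d ∈ A - A.
Enumerate nonzero differences d = a - a' with a > a' (then include -d):
Positive differences: {1, 7, 8, 15, 16}
Full difference set: {0} ∪ (positive diffs) ∪ (negative diffs).
|A - A| = 1 + 2·5 = 11 (matches direct enumeration: 11).

|A - A| = 11


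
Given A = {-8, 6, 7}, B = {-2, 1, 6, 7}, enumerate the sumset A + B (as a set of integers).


A + B = {a + b : a ∈ A, b ∈ B}.
Enumerate all |A|·|B| = 3·4 = 12 pairs (a, b) and collect distinct sums.
a = -8: -8+-2=-10, -8+1=-7, -8+6=-2, -8+7=-1
a = 6: 6+-2=4, 6+1=7, 6+6=12, 6+7=13
a = 7: 7+-2=5, 7+1=8, 7+6=13, 7+7=14
Collecting distinct sums: A + B = {-10, -7, -2, -1, 4, 5, 7, 8, 12, 13, 14}
|A + B| = 11

A + B = {-10, -7, -2, -1, 4, 5, 7, 8, 12, 13, 14}


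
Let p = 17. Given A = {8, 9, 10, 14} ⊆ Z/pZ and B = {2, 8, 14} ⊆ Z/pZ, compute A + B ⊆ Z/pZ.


Work in Z/17Z: reduce every sum a + b modulo 17.
Enumerate all 12 pairs:
a = 8: 8+2=10, 8+8=16, 8+14=5
a = 9: 9+2=11, 9+8=0, 9+14=6
a = 10: 10+2=12, 10+8=1, 10+14=7
a = 14: 14+2=16, 14+8=5, 14+14=11
Distinct residues collected: {0, 1, 5, 6, 7, 10, 11, 12, 16}
|A + B| = 9 (out of 17 total residues).

A + B = {0, 1, 5, 6, 7, 10, 11, 12, 16}


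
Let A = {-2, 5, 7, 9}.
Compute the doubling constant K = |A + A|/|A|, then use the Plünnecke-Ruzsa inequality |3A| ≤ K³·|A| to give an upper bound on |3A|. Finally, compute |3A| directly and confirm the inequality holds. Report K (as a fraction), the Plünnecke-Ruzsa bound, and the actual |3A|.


|A| = 4.
Step 1: Compute A + A by enumerating all 16 pairs.
A + A = {-4, 3, 5, 7, 10, 12, 14, 16, 18}, so |A + A| = 9.
Step 2: Doubling constant K = |A + A|/|A| = 9/4 = 9/4 ≈ 2.2500.
Step 3: Plünnecke-Ruzsa gives |3A| ≤ K³·|A| = (2.2500)³ · 4 ≈ 45.5625.
Step 4: Compute 3A = A + A + A directly by enumerating all triples (a,b,c) ∈ A³; |3A| = 16.
Step 5: Check 16 ≤ 45.5625? Yes ✓.

K = 9/4, Plünnecke-Ruzsa bound K³|A| ≈ 45.5625, |3A| = 16, inequality holds.


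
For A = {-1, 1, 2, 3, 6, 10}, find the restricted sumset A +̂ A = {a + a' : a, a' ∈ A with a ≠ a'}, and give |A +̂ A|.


Restricted sumset: A +̂ A = {a + a' : a ∈ A, a' ∈ A, a ≠ a'}.
Equivalently, take A + A and drop any sum 2a that is achievable ONLY as a + a for a ∈ A (i.e. sums representable only with equal summands).
Enumerate pairs (a, a') with a < a' (symmetric, so each unordered pair gives one sum; this covers all a ≠ a'):
  -1 + 1 = 0
  -1 + 2 = 1
  -1 + 3 = 2
  -1 + 6 = 5
  -1 + 10 = 9
  1 + 2 = 3
  1 + 3 = 4
  1 + 6 = 7
  1 + 10 = 11
  2 + 3 = 5
  2 + 6 = 8
  2 + 10 = 12
  3 + 6 = 9
  3 + 10 = 13
  6 + 10 = 16
Collected distinct sums: {0, 1, 2, 3, 4, 5, 7, 8, 9, 11, 12, 13, 16}
|A +̂ A| = 13
(Reference bound: |A +̂ A| ≥ 2|A| - 3 for |A| ≥ 2, with |A| = 6 giving ≥ 9.)

|A +̂ A| = 13


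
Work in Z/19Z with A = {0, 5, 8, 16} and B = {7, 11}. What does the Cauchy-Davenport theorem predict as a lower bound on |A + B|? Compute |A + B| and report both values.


Cauchy-Davenport: |A + B| ≥ min(p, |A| + |B| - 1) for A, B nonempty in Z/pZ.
|A| = 4, |B| = 2, p = 19.
CD lower bound = min(19, 4 + 2 - 1) = min(19, 5) = 5.
Compute A + B mod 19 directly:
a = 0: 0+7=7, 0+11=11
a = 5: 5+7=12, 5+11=16
a = 8: 8+7=15, 8+11=0
a = 16: 16+7=4, 16+11=8
A + B = {0, 4, 7, 8, 11, 12, 15, 16}, so |A + B| = 8.
Verify: 8 ≥ 5? Yes ✓.

CD lower bound = 5, actual |A + B| = 8.


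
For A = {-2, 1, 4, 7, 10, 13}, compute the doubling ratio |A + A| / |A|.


|A| = 6.
Compute A + A by enumerating all 36 pairs.
A + A = {-4, -1, 2, 5, 8, 11, 14, 17, 20, 23, 26}, so |A + A| = 11.
K = |A + A| / |A| = 11/6 (already in lowest terms) ≈ 1.8333.
Reference: AP of size 6 gives K = 11/6 ≈ 1.8333; a fully generic set of size 6 gives K ≈ 3.5000.

|A| = 6, |A + A| = 11, K = 11/6.


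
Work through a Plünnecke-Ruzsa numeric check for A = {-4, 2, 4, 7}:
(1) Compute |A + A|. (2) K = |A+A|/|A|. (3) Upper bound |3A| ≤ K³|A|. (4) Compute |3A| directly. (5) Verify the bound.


|A| = 4.
Step 1: Compute A + A by enumerating all 16 pairs.
A + A = {-8, -2, 0, 3, 4, 6, 8, 9, 11, 14}, so |A + A| = 10.
Step 2: Doubling constant K = |A + A|/|A| = 10/4 = 10/4 ≈ 2.5000.
Step 3: Plünnecke-Ruzsa gives |3A| ≤ K³·|A| = (2.5000)³ · 4 ≈ 62.5000.
Step 4: Compute 3A = A + A + A directly by enumerating all triples (a,b,c) ∈ A³; |3A| = 19.
Step 5: Check 19 ≤ 62.5000? Yes ✓.

K = 10/4, Plünnecke-Ruzsa bound K³|A| ≈ 62.5000, |3A| = 19, inequality holds.


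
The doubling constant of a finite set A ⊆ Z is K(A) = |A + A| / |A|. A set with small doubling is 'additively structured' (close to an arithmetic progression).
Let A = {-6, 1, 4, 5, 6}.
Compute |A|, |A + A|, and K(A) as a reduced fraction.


|A| = 5.
Compute A + A by enumerating all 25 pairs.
A + A = {-12, -5, -2, -1, 0, 2, 5, 6, 7, 8, 9, 10, 11, 12}, so |A + A| = 14.
K = |A + A| / |A| = 14/5 (already in lowest terms) ≈ 2.8000.
Reference: AP of size 5 gives K = 9/5 ≈ 1.8000; a fully generic set of size 5 gives K ≈ 3.0000.

|A| = 5, |A + A| = 14, K = 14/5.


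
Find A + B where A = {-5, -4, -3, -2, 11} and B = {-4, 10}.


A + B = {a + b : a ∈ A, b ∈ B}.
Enumerate all |A|·|B| = 5·2 = 10 pairs (a, b) and collect distinct sums.
a = -5: -5+-4=-9, -5+10=5
a = -4: -4+-4=-8, -4+10=6
a = -3: -3+-4=-7, -3+10=7
a = -2: -2+-4=-6, -2+10=8
a = 11: 11+-4=7, 11+10=21
Collecting distinct sums: A + B = {-9, -8, -7, -6, 5, 6, 7, 8, 21}
|A + B| = 9

A + B = {-9, -8, -7, -6, 5, 6, 7, 8, 21}


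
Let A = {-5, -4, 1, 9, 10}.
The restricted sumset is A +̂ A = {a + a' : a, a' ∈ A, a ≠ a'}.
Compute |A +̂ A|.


Restricted sumset: A +̂ A = {a + a' : a ∈ A, a' ∈ A, a ≠ a'}.
Equivalently, take A + A and drop any sum 2a that is achievable ONLY as a + a for a ∈ A (i.e. sums representable only with equal summands).
Enumerate pairs (a, a') with a < a' (symmetric, so each unordered pair gives one sum; this covers all a ≠ a'):
  -5 + -4 = -9
  -5 + 1 = -4
  -5 + 9 = 4
  -5 + 10 = 5
  -4 + 1 = -3
  -4 + 9 = 5
  -4 + 10 = 6
  1 + 9 = 10
  1 + 10 = 11
  9 + 10 = 19
Collected distinct sums: {-9, -4, -3, 4, 5, 6, 10, 11, 19}
|A +̂ A| = 9
(Reference bound: |A +̂ A| ≥ 2|A| - 3 for |A| ≥ 2, with |A| = 5 giving ≥ 7.)

|A +̂ A| = 9


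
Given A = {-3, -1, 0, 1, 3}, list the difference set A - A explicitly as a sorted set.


A - A = {a - a' : a, a' ∈ A}.
Compute a - a' for each ordered pair (a, a'):
a = -3: -3--3=0, -3--1=-2, -3-0=-3, -3-1=-4, -3-3=-6
a = -1: -1--3=2, -1--1=0, -1-0=-1, -1-1=-2, -1-3=-4
a = 0: 0--3=3, 0--1=1, 0-0=0, 0-1=-1, 0-3=-3
a = 1: 1--3=4, 1--1=2, 1-0=1, 1-1=0, 1-3=-2
a = 3: 3--3=6, 3--1=4, 3-0=3, 3-1=2, 3-3=0
Collecting distinct values (and noting 0 appears from a-a):
A - A = {-6, -4, -3, -2, -1, 0, 1, 2, 3, 4, 6}
|A - A| = 11

A - A = {-6, -4, -3, -2, -1, 0, 1, 2, 3, 4, 6}


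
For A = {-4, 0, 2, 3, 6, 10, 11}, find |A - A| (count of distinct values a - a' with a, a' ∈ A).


A - A = {a - a' : a, a' ∈ A}; |A| = 7.
Bounds: 2|A|-1 ≤ |A - A| ≤ |A|² - |A| + 1, i.e. 13 ≤ |A - A| ≤ 43.
Note: 0 ∈ A - A always (from a - a). The set is symmetric: if d ∈ A - A then -d ∈ A - A.
Enumerate nonzero differences d = a - a' with a > a' (then include -d):
Positive differences: {1, 2, 3, 4, 5, 6, 7, 8, 9, 10, 11, 14, 15}
Full difference set: {0} ∪ (positive diffs) ∪ (negative diffs).
|A - A| = 1 + 2·13 = 27 (matches direct enumeration: 27).

|A - A| = 27


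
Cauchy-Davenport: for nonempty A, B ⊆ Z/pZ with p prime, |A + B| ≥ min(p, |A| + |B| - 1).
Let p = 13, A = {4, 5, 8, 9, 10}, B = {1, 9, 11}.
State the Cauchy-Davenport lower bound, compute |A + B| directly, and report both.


Cauchy-Davenport: |A + B| ≥ min(p, |A| + |B| - 1) for A, B nonempty in Z/pZ.
|A| = 5, |B| = 3, p = 13.
CD lower bound = min(13, 5 + 3 - 1) = min(13, 7) = 7.
Compute A + B mod 13 directly:
a = 4: 4+1=5, 4+9=0, 4+11=2
a = 5: 5+1=6, 5+9=1, 5+11=3
a = 8: 8+1=9, 8+9=4, 8+11=6
a = 9: 9+1=10, 9+9=5, 9+11=7
a = 10: 10+1=11, 10+9=6, 10+11=8
A + B = {0, 1, 2, 3, 4, 5, 6, 7, 8, 9, 10, 11}, so |A + B| = 12.
Verify: 12 ≥ 7? Yes ✓.

CD lower bound = 7, actual |A + B| = 12.


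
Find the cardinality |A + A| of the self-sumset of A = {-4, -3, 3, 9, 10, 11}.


A + A = {a + a' : a, a' ∈ A}; |A| = 6.
General bounds: 2|A| - 1 ≤ |A + A| ≤ |A|(|A|+1)/2, i.e. 11 ≤ |A + A| ≤ 21.
Lower bound 2|A|-1 is attained iff A is an arithmetic progression.
Enumerate sums a + a' for a ≤ a' (symmetric, so this suffices):
a = -4: -4+-4=-8, -4+-3=-7, -4+3=-1, -4+9=5, -4+10=6, -4+11=7
a = -3: -3+-3=-6, -3+3=0, -3+9=6, -3+10=7, -3+11=8
a = 3: 3+3=6, 3+9=12, 3+10=13, 3+11=14
a = 9: 9+9=18, 9+10=19, 9+11=20
a = 10: 10+10=20, 10+11=21
a = 11: 11+11=22
Distinct sums: {-8, -7, -6, -1, 0, 5, 6, 7, 8, 12, 13, 14, 18, 19, 20, 21, 22}
|A + A| = 17

|A + A| = 17


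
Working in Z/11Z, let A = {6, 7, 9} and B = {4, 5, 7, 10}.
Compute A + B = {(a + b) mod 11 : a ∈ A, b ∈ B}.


Work in Z/11Z: reduce every sum a + b modulo 11.
Enumerate all 12 pairs:
a = 6: 6+4=10, 6+5=0, 6+7=2, 6+10=5
a = 7: 7+4=0, 7+5=1, 7+7=3, 7+10=6
a = 9: 9+4=2, 9+5=3, 9+7=5, 9+10=8
Distinct residues collected: {0, 1, 2, 3, 5, 6, 8, 10}
|A + B| = 8 (out of 11 total residues).

A + B = {0, 1, 2, 3, 5, 6, 8, 10}


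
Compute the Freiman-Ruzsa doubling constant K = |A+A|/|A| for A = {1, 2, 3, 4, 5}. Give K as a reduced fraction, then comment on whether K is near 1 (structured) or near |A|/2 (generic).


|A| = 5.
Compute A + A by enumerating all 25 pairs.
A + A = {2, 3, 4, 5, 6, 7, 8, 9, 10}, so |A + A| = 9.
K = |A + A| / |A| = 9/5 (already in lowest terms) ≈ 1.8000.
Reference: AP of size 5 gives K = 9/5 ≈ 1.8000; a fully generic set of size 5 gives K ≈ 3.0000.

|A| = 5, |A + A| = 9, K = 9/5.


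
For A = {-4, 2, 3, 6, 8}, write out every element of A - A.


A - A = {a - a' : a, a' ∈ A}.
Compute a - a' for each ordered pair (a, a'):
a = -4: -4--4=0, -4-2=-6, -4-3=-7, -4-6=-10, -4-8=-12
a = 2: 2--4=6, 2-2=0, 2-3=-1, 2-6=-4, 2-8=-6
a = 3: 3--4=7, 3-2=1, 3-3=0, 3-6=-3, 3-8=-5
a = 6: 6--4=10, 6-2=4, 6-3=3, 6-6=0, 6-8=-2
a = 8: 8--4=12, 8-2=6, 8-3=5, 8-6=2, 8-8=0
Collecting distinct values (and noting 0 appears from a-a):
A - A = {-12, -10, -7, -6, -5, -4, -3, -2, -1, 0, 1, 2, 3, 4, 5, 6, 7, 10, 12}
|A - A| = 19

A - A = {-12, -10, -7, -6, -5, -4, -3, -2, -1, 0, 1, 2, 3, 4, 5, 6, 7, 10, 12}


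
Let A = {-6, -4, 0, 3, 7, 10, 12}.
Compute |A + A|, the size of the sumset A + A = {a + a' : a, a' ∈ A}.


A + A = {a + a' : a, a' ∈ A}; |A| = 7.
General bounds: 2|A| - 1 ≤ |A + A| ≤ |A|(|A|+1)/2, i.e. 13 ≤ |A + A| ≤ 28.
Lower bound 2|A|-1 is attained iff A is an arithmetic progression.
Enumerate sums a + a' for a ≤ a' (symmetric, so this suffices):
a = -6: -6+-6=-12, -6+-4=-10, -6+0=-6, -6+3=-3, -6+7=1, -6+10=4, -6+12=6
a = -4: -4+-4=-8, -4+0=-4, -4+3=-1, -4+7=3, -4+10=6, -4+12=8
a = 0: 0+0=0, 0+3=3, 0+7=7, 0+10=10, 0+12=12
a = 3: 3+3=6, 3+7=10, 3+10=13, 3+12=15
a = 7: 7+7=14, 7+10=17, 7+12=19
a = 10: 10+10=20, 10+12=22
a = 12: 12+12=24
Distinct sums: {-12, -10, -8, -6, -4, -3, -1, 0, 1, 3, 4, 6, 7, 8, 10, 12, 13, 14, 15, 17, 19, 20, 22, 24}
|A + A| = 24

|A + A| = 24


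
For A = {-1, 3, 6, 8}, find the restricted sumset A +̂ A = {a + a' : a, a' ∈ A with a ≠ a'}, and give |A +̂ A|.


Restricted sumset: A +̂ A = {a + a' : a ∈ A, a' ∈ A, a ≠ a'}.
Equivalently, take A + A and drop any sum 2a that is achievable ONLY as a + a for a ∈ A (i.e. sums representable only with equal summands).
Enumerate pairs (a, a') with a < a' (symmetric, so each unordered pair gives one sum; this covers all a ≠ a'):
  -1 + 3 = 2
  -1 + 6 = 5
  -1 + 8 = 7
  3 + 6 = 9
  3 + 8 = 11
  6 + 8 = 14
Collected distinct sums: {2, 5, 7, 9, 11, 14}
|A +̂ A| = 6
(Reference bound: |A +̂ A| ≥ 2|A| - 3 for |A| ≥ 2, with |A| = 4 giving ≥ 5.)

|A +̂ A| = 6


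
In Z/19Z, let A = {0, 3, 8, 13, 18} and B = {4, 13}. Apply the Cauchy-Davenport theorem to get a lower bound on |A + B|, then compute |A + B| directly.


Cauchy-Davenport: |A + B| ≥ min(p, |A| + |B| - 1) for A, B nonempty in Z/pZ.
|A| = 5, |B| = 2, p = 19.
CD lower bound = min(19, 5 + 2 - 1) = min(19, 6) = 6.
Compute A + B mod 19 directly:
a = 0: 0+4=4, 0+13=13
a = 3: 3+4=7, 3+13=16
a = 8: 8+4=12, 8+13=2
a = 13: 13+4=17, 13+13=7
a = 18: 18+4=3, 18+13=12
A + B = {2, 3, 4, 7, 12, 13, 16, 17}, so |A + B| = 8.
Verify: 8 ≥ 6? Yes ✓.

CD lower bound = 6, actual |A + B| = 8.


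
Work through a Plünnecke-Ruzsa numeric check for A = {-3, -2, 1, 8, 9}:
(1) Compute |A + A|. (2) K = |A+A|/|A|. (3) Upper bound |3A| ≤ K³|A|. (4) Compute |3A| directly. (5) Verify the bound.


|A| = 5.
Step 1: Compute A + A by enumerating all 25 pairs.
A + A = {-6, -5, -4, -2, -1, 2, 5, 6, 7, 9, 10, 16, 17, 18}, so |A + A| = 14.
Step 2: Doubling constant K = |A + A|/|A| = 14/5 = 14/5 ≈ 2.8000.
Step 3: Plünnecke-Ruzsa gives |3A| ≤ K³·|A| = (2.8000)³ · 5 ≈ 109.7600.
Step 4: Compute 3A = A + A + A directly by enumerating all triples (a,b,c) ∈ A³; |3A| = 29.
Step 5: Check 29 ≤ 109.7600? Yes ✓.

K = 14/5, Plünnecke-Ruzsa bound K³|A| ≈ 109.7600, |3A| = 29, inequality holds.


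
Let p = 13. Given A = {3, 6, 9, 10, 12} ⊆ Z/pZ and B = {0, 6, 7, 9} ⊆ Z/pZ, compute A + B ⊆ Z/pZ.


Work in Z/13Z: reduce every sum a + b modulo 13.
Enumerate all 20 pairs:
a = 3: 3+0=3, 3+6=9, 3+7=10, 3+9=12
a = 6: 6+0=6, 6+6=12, 6+7=0, 6+9=2
a = 9: 9+0=9, 9+6=2, 9+7=3, 9+9=5
a = 10: 10+0=10, 10+6=3, 10+7=4, 10+9=6
a = 12: 12+0=12, 12+6=5, 12+7=6, 12+9=8
Distinct residues collected: {0, 2, 3, 4, 5, 6, 8, 9, 10, 12}
|A + B| = 10 (out of 13 total residues).

A + B = {0, 2, 3, 4, 5, 6, 8, 9, 10, 12}


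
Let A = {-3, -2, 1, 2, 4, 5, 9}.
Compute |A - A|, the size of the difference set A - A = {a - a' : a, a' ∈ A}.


A - A = {a - a' : a, a' ∈ A}; |A| = 7.
Bounds: 2|A|-1 ≤ |A - A| ≤ |A|² - |A| + 1, i.e. 13 ≤ |A - A| ≤ 43.
Note: 0 ∈ A - A always (from a - a). The set is symmetric: if d ∈ A - A then -d ∈ A - A.
Enumerate nonzero differences d = a - a' with a > a' (then include -d):
Positive differences: {1, 2, 3, 4, 5, 6, 7, 8, 11, 12}
Full difference set: {0} ∪ (positive diffs) ∪ (negative diffs).
|A - A| = 1 + 2·10 = 21 (matches direct enumeration: 21).

|A - A| = 21


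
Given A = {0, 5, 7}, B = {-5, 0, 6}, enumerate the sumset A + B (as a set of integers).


A + B = {a + b : a ∈ A, b ∈ B}.
Enumerate all |A|·|B| = 3·3 = 9 pairs (a, b) and collect distinct sums.
a = 0: 0+-5=-5, 0+0=0, 0+6=6
a = 5: 5+-5=0, 5+0=5, 5+6=11
a = 7: 7+-5=2, 7+0=7, 7+6=13
Collecting distinct sums: A + B = {-5, 0, 2, 5, 6, 7, 11, 13}
|A + B| = 8

A + B = {-5, 0, 2, 5, 6, 7, 11, 13}


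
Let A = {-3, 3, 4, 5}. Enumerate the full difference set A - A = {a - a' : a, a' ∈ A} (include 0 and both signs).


A - A = {a - a' : a, a' ∈ A}.
Compute a - a' for each ordered pair (a, a'):
a = -3: -3--3=0, -3-3=-6, -3-4=-7, -3-5=-8
a = 3: 3--3=6, 3-3=0, 3-4=-1, 3-5=-2
a = 4: 4--3=7, 4-3=1, 4-4=0, 4-5=-1
a = 5: 5--3=8, 5-3=2, 5-4=1, 5-5=0
Collecting distinct values (and noting 0 appears from a-a):
A - A = {-8, -7, -6, -2, -1, 0, 1, 2, 6, 7, 8}
|A - A| = 11

A - A = {-8, -7, -6, -2, -1, 0, 1, 2, 6, 7, 8}


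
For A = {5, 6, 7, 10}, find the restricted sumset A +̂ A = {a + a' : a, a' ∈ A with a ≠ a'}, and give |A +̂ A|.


Restricted sumset: A +̂ A = {a + a' : a ∈ A, a' ∈ A, a ≠ a'}.
Equivalently, take A + A and drop any sum 2a that is achievable ONLY as a + a for a ∈ A (i.e. sums representable only with equal summands).
Enumerate pairs (a, a') with a < a' (symmetric, so each unordered pair gives one sum; this covers all a ≠ a'):
  5 + 6 = 11
  5 + 7 = 12
  5 + 10 = 15
  6 + 7 = 13
  6 + 10 = 16
  7 + 10 = 17
Collected distinct sums: {11, 12, 13, 15, 16, 17}
|A +̂ A| = 6
(Reference bound: |A +̂ A| ≥ 2|A| - 3 for |A| ≥ 2, with |A| = 4 giving ≥ 5.)

|A +̂ A| = 6


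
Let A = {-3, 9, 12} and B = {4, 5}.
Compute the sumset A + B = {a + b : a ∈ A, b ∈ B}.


A + B = {a + b : a ∈ A, b ∈ B}.
Enumerate all |A|·|B| = 3·2 = 6 pairs (a, b) and collect distinct sums.
a = -3: -3+4=1, -3+5=2
a = 9: 9+4=13, 9+5=14
a = 12: 12+4=16, 12+5=17
Collecting distinct sums: A + B = {1, 2, 13, 14, 16, 17}
|A + B| = 6

A + B = {1, 2, 13, 14, 16, 17}


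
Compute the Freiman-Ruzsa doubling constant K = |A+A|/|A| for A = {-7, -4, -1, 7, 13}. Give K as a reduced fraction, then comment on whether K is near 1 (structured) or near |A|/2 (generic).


|A| = 5.
Compute A + A by enumerating all 25 pairs.
A + A = {-14, -11, -8, -5, -2, 0, 3, 6, 9, 12, 14, 20, 26}, so |A + A| = 13.
K = |A + A| / |A| = 13/5 (already in lowest terms) ≈ 2.6000.
Reference: AP of size 5 gives K = 9/5 ≈ 1.8000; a fully generic set of size 5 gives K ≈ 3.0000.

|A| = 5, |A + A| = 13, K = 13/5.


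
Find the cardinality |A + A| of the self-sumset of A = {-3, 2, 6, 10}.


A + A = {a + a' : a, a' ∈ A}; |A| = 4.
General bounds: 2|A| - 1 ≤ |A + A| ≤ |A|(|A|+1)/2, i.e. 7 ≤ |A + A| ≤ 10.
Lower bound 2|A|-1 is attained iff A is an arithmetic progression.
Enumerate sums a + a' for a ≤ a' (symmetric, so this suffices):
a = -3: -3+-3=-6, -3+2=-1, -3+6=3, -3+10=7
a = 2: 2+2=4, 2+6=8, 2+10=12
a = 6: 6+6=12, 6+10=16
a = 10: 10+10=20
Distinct sums: {-6, -1, 3, 4, 7, 8, 12, 16, 20}
|A + A| = 9

|A + A| = 9


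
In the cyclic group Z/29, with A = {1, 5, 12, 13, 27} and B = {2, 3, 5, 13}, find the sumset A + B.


Work in Z/29Z: reduce every sum a + b modulo 29.
Enumerate all 20 pairs:
a = 1: 1+2=3, 1+3=4, 1+5=6, 1+13=14
a = 5: 5+2=7, 5+3=8, 5+5=10, 5+13=18
a = 12: 12+2=14, 12+3=15, 12+5=17, 12+13=25
a = 13: 13+2=15, 13+3=16, 13+5=18, 13+13=26
a = 27: 27+2=0, 27+3=1, 27+5=3, 27+13=11
Distinct residues collected: {0, 1, 3, 4, 6, 7, 8, 10, 11, 14, 15, 16, 17, 18, 25, 26}
|A + B| = 16 (out of 29 total residues).

A + B = {0, 1, 3, 4, 6, 7, 8, 10, 11, 14, 15, 16, 17, 18, 25, 26}


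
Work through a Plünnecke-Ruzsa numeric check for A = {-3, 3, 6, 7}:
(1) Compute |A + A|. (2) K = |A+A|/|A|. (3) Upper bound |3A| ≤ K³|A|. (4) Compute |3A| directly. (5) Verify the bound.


|A| = 4.
Step 1: Compute A + A by enumerating all 16 pairs.
A + A = {-6, 0, 3, 4, 6, 9, 10, 12, 13, 14}, so |A + A| = 10.
Step 2: Doubling constant K = |A + A|/|A| = 10/4 = 10/4 ≈ 2.5000.
Step 3: Plünnecke-Ruzsa gives |3A| ≤ K³·|A| = (2.5000)³ · 4 ≈ 62.5000.
Step 4: Compute 3A = A + A + A directly by enumerating all triples (a,b,c) ∈ A³; |3A| = 19.
Step 5: Check 19 ≤ 62.5000? Yes ✓.

K = 10/4, Plünnecke-Ruzsa bound K³|A| ≈ 62.5000, |3A| = 19, inequality holds.


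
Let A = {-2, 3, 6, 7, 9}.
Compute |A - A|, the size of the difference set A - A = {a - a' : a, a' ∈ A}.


A - A = {a - a' : a, a' ∈ A}; |A| = 5.
Bounds: 2|A|-1 ≤ |A - A| ≤ |A|² - |A| + 1, i.e. 9 ≤ |A - A| ≤ 21.
Note: 0 ∈ A - A always (from a - a). The set is symmetric: if d ∈ A - A then -d ∈ A - A.
Enumerate nonzero differences d = a - a' with a > a' (then include -d):
Positive differences: {1, 2, 3, 4, 5, 6, 8, 9, 11}
Full difference set: {0} ∪ (positive diffs) ∪ (negative diffs).
|A - A| = 1 + 2·9 = 19 (matches direct enumeration: 19).

|A - A| = 19


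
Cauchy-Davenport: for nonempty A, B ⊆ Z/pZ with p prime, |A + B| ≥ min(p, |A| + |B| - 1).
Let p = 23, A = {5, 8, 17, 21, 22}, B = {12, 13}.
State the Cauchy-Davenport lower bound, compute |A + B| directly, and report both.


Cauchy-Davenport: |A + B| ≥ min(p, |A| + |B| - 1) for A, B nonempty in Z/pZ.
|A| = 5, |B| = 2, p = 23.
CD lower bound = min(23, 5 + 2 - 1) = min(23, 6) = 6.
Compute A + B mod 23 directly:
a = 5: 5+12=17, 5+13=18
a = 8: 8+12=20, 8+13=21
a = 17: 17+12=6, 17+13=7
a = 21: 21+12=10, 21+13=11
a = 22: 22+12=11, 22+13=12
A + B = {6, 7, 10, 11, 12, 17, 18, 20, 21}, so |A + B| = 9.
Verify: 9 ≥ 6? Yes ✓.

CD lower bound = 6, actual |A + B| = 9.


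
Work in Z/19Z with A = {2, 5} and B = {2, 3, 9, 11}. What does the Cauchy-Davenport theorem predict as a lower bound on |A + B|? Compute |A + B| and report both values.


Cauchy-Davenport: |A + B| ≥ min(p, |A| + |B| - 1) for A, B nonempty in Z/pZ.
|A| = 2, |B| = 4, p = 19.
CD lower bound = min(19, 2 + 4 - 1) = min(19, 5) = 5.
Compute A + B mod 19 directly:
a = 2: 2+2=4, 2+3=5, 2+9=11, 2+11=13
a = 5: 5+2=7, 5+3=8, 5+9=14, 5+11=16
A + B = {4, 5, 7, 8, 11, 13, 14, 16}, so |A + B| = 8.
Verify: 8 ≥ 5? Yes ✓.

CD lower bound = 5, actual |A + B| = 8.


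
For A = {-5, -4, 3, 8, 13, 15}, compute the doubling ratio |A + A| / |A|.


|A| = 6.
Compute A + A by enumerating all 36 pairs.
A + A = {-10, -9, -8, -2, -1, 3, 4, 6, 8, 9, 10, 11, 16, 18, 21, 23, 26, 28, 30}, so |A + A| = 19.
K = |A + A| / |A| = 19/6 (already in lowest terms) ≈ 3.1667.
Reference: AP of size 6 gives K = 11/6 ≈ 1.8333; a fully generic set of size 6 gives K ≈ 3.5000.

|A| = 6, |A + A| = 19, K = 19/6.


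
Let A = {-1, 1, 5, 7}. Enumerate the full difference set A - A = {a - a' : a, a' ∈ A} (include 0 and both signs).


A - A = {a - a' : a, a' ∈ A}.
Compute a - a' for each ordered pair (a, a'):
a = -1: -1--1=0, -1-1=-2, -1-5=-6, -1-7=-8
a = 1: 1--1=2, 1-1=0, 1-5=-4, 1-7=-6
a = 5: 5--1=6, 5-1=4, 5-5=0, 5-7=-2
a = 7: 7--1=8, 7-1=6, 7-5=2, 7-7=0
Collecting distinct values (and noting 0 appears from a-a):
A - A = {-8, -6, -4, -2, 0, 2, 4, 6, 8}
|A - A| = 9

A - A = {-8, -6, -4, -2, 0, 2, 4, 6, 8}


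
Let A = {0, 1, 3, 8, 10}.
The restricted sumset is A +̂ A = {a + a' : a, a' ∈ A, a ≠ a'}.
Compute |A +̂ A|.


Restricted sumset: A +̂ A = {a + a' : a ∈ A, a' ∈ A, a ≠ a'}.
Equivalently, take A + A and drop any sum 2a that is achievable ONLY as a + a for a ∈ A (i.e. sums representable only with equal summands).
Enumerate pairs (a, a') with a < a' (symmetric, so each unordered pair gives one sum; this covers all a ≠ a'):
  0 + 1 = 1
  0 + 3 = 3
  0 + 8 = 8
  0 + 10 = 10
  1 + 3 = 4
  1 + 8 = 9
  1 + 10 = 11
  3 + 8 = 11
  3 + 10 = 13
  8 + 10 = 18
Collected distinct sums: {1, 3, 4, 8, 9, 10, 11, 13, 18}
|A +̂ A| = 9
(Reference bound: |A +̂ A| ≥ 2|A| - 3 for |A| ≥ 2, with |A| = 5 giving ≥ 7.)

|A +̂ A| = 9


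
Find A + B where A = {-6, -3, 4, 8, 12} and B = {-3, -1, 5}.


A + B = {a + b : a ∈ A, b ∈ B}.
Enumerate all |A|·|B| = 5·3 = 15 pairs (a, b) and collect distinct sums.
a = -6: -6+-3=-9, -6+-1=-7, -6+5=-1
a = -3: -3+-3=-6, -3+-1=-4, -3+5=2
a = 4: 4+-3=1, 4+-1=3, 4+5=9
a = 8: 8+-3=5, 8+-1=7, 8+5=13
a = 12: 12+-3=9, 12+-1=11, 12+5=17
Collecting distinct sums: A + B = {-9, -7, -6, -4, -1, 1, 2, 3, 5, 7, 9, 11, 13, 17}
|A + B| = 14

A + B = {-9, -7, -6, -4, -1, 1, 2, 3, 5, 7, 9, 11, 13, 17}


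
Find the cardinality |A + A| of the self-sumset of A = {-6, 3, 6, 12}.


A + A = {a + a' : a, a' ∈ A}; |A| = 4.
General bounds: 2|A| - 1 ≤ |A + A| ≤ |A|(|A|+1)/2, i.e. 7 ≤ |A + A| ≤ 10.
Lower bound 2|A|-1 is attained iff A is an arithmetic progression.
Enumerate sums a + a' for a ≤ a' (symmetric, so this suffices):
a = -6: -6+-6=-12, -6+3=-3, -6+6=0, -6+12=6
a = 3: 3+3=6, 3+6=9, 3+12=15
a = 6: 6+6=12, 6+12=18
a = 12: 12+12=24
Distinct sums: {-12, -3, 0, 6, 9, 12, 15, 18, 24}
|A + A| = 9

|A + A| = 9


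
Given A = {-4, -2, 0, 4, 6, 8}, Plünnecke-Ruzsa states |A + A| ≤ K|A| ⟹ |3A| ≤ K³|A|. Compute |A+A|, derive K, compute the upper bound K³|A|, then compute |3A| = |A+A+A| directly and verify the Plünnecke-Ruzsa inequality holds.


|A| = 6.
Step 1: Compute A + A by enumerating all 36 pairs.
A + A = {-8, -6, -4, -2, 0, 2, 4, 6, 8, 10, 12, 14, 16}, so |A + A| = 13.
Step 2: Doubling constant K = |A + A|/|A| = 13/6 = 13/6 ≈ 2.1667.
Step 3: Plünnecke-Ruzsa gives |3A| ≤ K³·|A| = (2.1667)³ · 6 ≈ 61.0278.
Step 4: Compute 3A = A + A + A directly by enumerating all triples (a,b,c) ∈ A³; |3A| = 19.
Step 5: Check 19 ≤ 61.0278? Yes ✓.

K = 13/6, Plünnecke-Ruzsa bound K³|A| ≈ 61.0278, |3A| = 19, inequality holds.


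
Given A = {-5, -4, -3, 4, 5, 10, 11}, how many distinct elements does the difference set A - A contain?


A - A = {a - a' : a, a' ∈ A}; |A| = 7.
Bounds: 2|A|-1 ≤ |A - A| ≤ |A|² - |A| + 1, i.e. 13 ≤ |A - A| ≤ 43.
Note: 0 ∈ A - A always (from a - a). The set is symmetric: if d ∈ A - A then -d ∈ A - A.
Enumerate nonzero differences d = a - a' with a > a' (then include -d):
Positive differences: {1, 2, 5, 6, 7, 8, 9, 10, 13, 14, 15, 16}
Full difference set: {0} ∪ (positive diffs) ∪ (negative diffs).
|A - A| = 1 + 2·12 = 25 (matches direct enumeration: 25).

|A - A| = 25


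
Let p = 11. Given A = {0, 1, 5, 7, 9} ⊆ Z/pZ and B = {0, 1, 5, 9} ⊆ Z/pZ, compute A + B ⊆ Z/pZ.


Work in Z/11Z: reduce every sum a + b modulo 11.
Enumerate all 20 pairs:
a = 0: 0+0=0, 0+1=1, 0+5=5, 0+9=9
a = 1: 1+0=1, 1+1=2, 1+5=6, 1+9=10
a = 5: 5+0=5, 5+1=6, 5+5=10, 5+9=3
a = 7: 7+0=7, 7+1=8, 7+5=1, 7+9=5
a = 9: 9+0=9, 9+1=10, 9+5=3, 9+9=7
Distinct residues collected: {0, 1, 2, 3, 5, 6, 7, 8, 9, 10}
|A + B| = 10 (out of 11 total residues).

A + B = {0, 1, 2, 3, 5, 6, 7, 8, 9, 10}


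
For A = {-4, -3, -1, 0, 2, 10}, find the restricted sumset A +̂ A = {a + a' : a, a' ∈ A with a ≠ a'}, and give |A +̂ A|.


Restricted sumset: A +̂ A = {a + a' : a ∈ A, a' ∈ A, a ≠ a'}.
Equivalently, take A + A and drop any sum 2a that is achievable ONLY as a + a for a ∈ A (i.e. sums representable only with equal summands).
Enumerate pairs (a, a') with a < a' (symmetric, so each unordered pair gives one sum; this covers all a ≠ a'):
  -4 + -3 = -7
  -4 + -1 = -5
  -4 + 0 = -4
  -4 + 2 = -2
  -4 + 10 = 6
  -3 + -1 = -4
  -3 + 0 = -3
  -3 + 2 = -1
  -3 + 10 = 7
  -1 + 0 = -1
  -1 + 2 = 1
  -1 + 10 = 9
  0 + 2 = 2
  0 + 10 = 10
  2 + 10 = 12
Collected distinct sums: {-7, -5, -4, -3, -2, -1, 1, 2, 6, 7, 9, 10, 12}
|A +̂ A| = 13
(Reference bound: |A +̂ A| ≥ 2|A| - 3 for |A| ≥ 2, with |A| = 6 giving ≥ 9.)

|A +̂ A| = 13


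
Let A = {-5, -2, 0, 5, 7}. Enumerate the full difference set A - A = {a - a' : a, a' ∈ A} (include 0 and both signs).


A - A = {a - a' : a, a' ∈ A}.
Compute a - a' for each ordered pair (a, a'):
a = -5: -5--5=0, -5--2=-3, -5-0=-5, -5-5=-10, -5-7=-12
a = -2: -2--5=3, -2--2=0, -2-0=-2, -2-5=-7, -2-7=-9
a = 0: 0--5=5, 0--2=2, 0-0=0, 0-5=-5, 0-7=-7
a = 5: 5--5=10, 5--2=7, 5-0=5, 5-5=0, 5-7=-2
a = 7: 7--5=12, 7--2=9, 7-0=7, 7-5=2, 7-7=0
Collecting distinct values (and noting 0 appears from a-a):
A - A = {-12, -10, -9, -7, -5, -3, -2, 0, 2, 3, 5, 7, 9, 10, 12}
|A - A| = 15

A - A = {-12, -10, -9, -7, -5, -3, -2, 0, 2, 3, 5, 7, 9, 10, 12}


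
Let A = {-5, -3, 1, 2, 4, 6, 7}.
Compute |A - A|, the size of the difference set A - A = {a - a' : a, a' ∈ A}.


A - A = {a - a' : a, a' ∈ A}; |A| = 7.
Bounds: 2|A|-1 ≤ |A - A| ≤ |A|² - |A| + 1, i.e. 13 ≤ |A - A| ≤ 43.
Note: 0 ∈ A - A always (from a - a). The set is symmetric: if d ∈ A - A then -d ∈ A - A.
Enumerate nonzero differences d = a - a' with a > a' (then include -d):
Positive differences: {1, 2, 3, 4, 5, 6, 7, 9, 10, 11, 12}
Full difference set: {0} ∪ (positive diffs) ∪ (negative diffs).
|A - A| = 1 + 2·11 = 23 (matches direct enumeration: 23).

|A - A| = 23


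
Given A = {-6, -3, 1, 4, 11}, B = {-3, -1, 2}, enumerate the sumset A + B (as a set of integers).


A + B = {a + b : a ∈ A, b ∈ B}.
Enumerate all |A|·|B| = 5·3 = 15 pairs (a, b) and collect distinct sums.
a = -6: -6+-3=-9, -6+-1=-7, -6+2=-4
a = -3: -3+-3=-6, -3+-1=-4, -3+2=-1
a = 1: 1+-3=-2, 1+-1=0, 1+2=3
a = 4: 4+-3=1, 4+-1=3, 4+2=6
a = 11: 11+-3=8, 11+-1=10, 11+2=13
Collecting distinct sums: A + B = {-9, -7, -6, -4, -2, -1, 0, 1, 3, 6, 8, 10, 13}
|A + B| = 13

A + B = {-9, -7, -6, -4, -2, -1, 0, 1, 3, 6, 8, 10, 13}


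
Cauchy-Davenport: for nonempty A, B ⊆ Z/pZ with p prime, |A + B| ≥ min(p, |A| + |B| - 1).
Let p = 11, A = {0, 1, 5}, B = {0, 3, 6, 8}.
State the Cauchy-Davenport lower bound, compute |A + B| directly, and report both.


Cauchy-Davenport: |A + B| ≥ min(p, |A| + |B| - 1) for A, B nonempty in Z/pZ.
|A| = 3, |B| = 4, p = 11.
CD lower bound = min(11, 3 + 4 - 1) = min(11, 6) = 6.
Compute A + B mod 11 directly:
a = 0: 0+0=0, 0+3=3, 0+6=6, 0+8=8
a = 1: 1+0=1, 1+3=4, 1+6=7, 1+8=9
a = 5: 5+0=5, 5+3=8, 5+6=0, 5+8=2
A + B = {0, 1, 2, 3, 4, 5, 6, 7, 8, 9}, so |A + B| = 10.
Verify: 10 ≥ 6? Yes ✓.

CD lower bound = 6, actual |A + B| = 10.


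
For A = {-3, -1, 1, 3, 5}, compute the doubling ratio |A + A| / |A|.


|A| = 5.
Compute A + A by enumerating all 25 pairs.
A + A = {-6, -4, -2, 0, 2, 4, 6, 8, 10}, so |A + A| = 9.
K = |A + A| / |A| = 9/5 (already in lowest terms) ≈ 1.8000.
Reference: AP of size 5 gives K = 9/5 ≈ 1.8000; a fully generic set of size 5 gives K ≈ 3.0000.

|A| = 5, |A + A| = 9, K = 9/5.
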